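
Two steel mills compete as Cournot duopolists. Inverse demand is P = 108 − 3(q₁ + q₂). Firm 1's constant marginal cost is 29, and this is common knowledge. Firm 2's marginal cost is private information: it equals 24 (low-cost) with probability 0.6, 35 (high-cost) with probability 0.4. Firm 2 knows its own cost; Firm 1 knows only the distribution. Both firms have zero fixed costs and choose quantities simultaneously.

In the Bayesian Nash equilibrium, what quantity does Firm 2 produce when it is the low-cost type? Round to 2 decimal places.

9.64

Type-c best response for Firm 2: q₂(c) = (108 − c)/6 − q₁/2.
Firm 1 maximizes expected profit; its first-order condition is 108 − 6q₁ − 3E[q₂] − 29 = 0.
Substituting E[q₂] and solving: E[c₂] = 28.4, so q₁ = (108 − 2·29 + 28.4)/9 = 8.71111.
q₂(low-cost) = (108 − 24 − 3·8.71111)/6 = 9.64444.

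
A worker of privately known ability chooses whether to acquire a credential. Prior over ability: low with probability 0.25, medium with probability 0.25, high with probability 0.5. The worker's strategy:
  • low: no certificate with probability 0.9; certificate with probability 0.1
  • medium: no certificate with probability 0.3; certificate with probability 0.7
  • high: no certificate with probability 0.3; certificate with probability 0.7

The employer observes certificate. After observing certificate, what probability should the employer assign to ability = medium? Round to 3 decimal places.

P(certificate) = 0.25·0.1 + 0.25·0.7 + 0.5·0.7 = 0.55
P(medium | certificate) = (0.25·0.7) / 0.55 = 0.175 / 0.55 = 0.318182

0.318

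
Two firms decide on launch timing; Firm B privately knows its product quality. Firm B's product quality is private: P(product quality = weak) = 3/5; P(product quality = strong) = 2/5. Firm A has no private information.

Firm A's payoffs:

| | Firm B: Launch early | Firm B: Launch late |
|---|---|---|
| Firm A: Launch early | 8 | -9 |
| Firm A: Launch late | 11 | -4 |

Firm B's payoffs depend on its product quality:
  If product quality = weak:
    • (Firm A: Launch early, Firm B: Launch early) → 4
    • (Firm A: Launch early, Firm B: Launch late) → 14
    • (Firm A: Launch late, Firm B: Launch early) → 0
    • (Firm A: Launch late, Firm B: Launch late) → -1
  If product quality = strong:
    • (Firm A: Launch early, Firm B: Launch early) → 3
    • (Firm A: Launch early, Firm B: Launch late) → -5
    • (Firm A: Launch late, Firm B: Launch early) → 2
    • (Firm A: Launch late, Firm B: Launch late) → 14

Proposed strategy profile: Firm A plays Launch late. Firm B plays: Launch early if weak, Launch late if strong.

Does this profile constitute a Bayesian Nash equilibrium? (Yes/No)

A profile is a BNE iff every type of every player is best-responding given beliefs about the other side.
Firm A plays Launch late: E[Launch late] = 3/5·(11) + 2/5·(-4) = 5; E[Launch early] = 6/5. Best-responding. ✓
Firm B (product quality weak), facing Launch late: Launch early gives 0, Launch late gives -1. Proposed Launch early is best. ✓
Firm B (product quality strong), facing Launch late: Launch early gives 2, Launch late gives 14. Proposed Launch late is best. ✓

Yes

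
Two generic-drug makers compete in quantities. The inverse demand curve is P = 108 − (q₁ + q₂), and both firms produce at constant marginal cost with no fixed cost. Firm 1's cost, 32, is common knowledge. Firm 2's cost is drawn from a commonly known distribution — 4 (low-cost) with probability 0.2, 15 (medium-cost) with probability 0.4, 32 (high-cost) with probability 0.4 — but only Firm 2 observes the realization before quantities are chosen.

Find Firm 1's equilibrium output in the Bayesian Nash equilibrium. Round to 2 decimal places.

Each type of Firm 2 best-responds to q₁; Firm 1 best-responds to the expected q₂ over Firm 2's types.
Firm 2 with cost c maximizes (108 − (q₁+q₂) − c)·q₂, giving q₂(c) = (108 − c − q₁)/2.
E[c₂] = 0.2·4 + 0.4·15 + 0.4·32 = 19.6
Firm 1's FOC against E[q₂] yields q₁ = (108 − 2·32 + E[c₂])/3 = (108 − 64 + 19.6)/3 = 21.2.

21.20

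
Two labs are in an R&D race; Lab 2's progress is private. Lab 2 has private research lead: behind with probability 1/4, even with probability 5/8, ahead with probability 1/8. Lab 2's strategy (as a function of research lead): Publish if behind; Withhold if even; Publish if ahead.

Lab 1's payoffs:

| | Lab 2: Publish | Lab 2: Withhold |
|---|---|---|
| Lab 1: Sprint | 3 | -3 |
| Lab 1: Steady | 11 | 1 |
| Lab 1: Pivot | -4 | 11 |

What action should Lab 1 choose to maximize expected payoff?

Pivot

E[Sprint] = 1/4·(3) + 5/8·(-3) + 1/8·(3) = -3/4
E[Steady] = 1/4·(11) + 5/8·(1) + 1/8·(11) = 19/4
E[Pivot] = 1/4·(-4) + 5/8·(11) + 1/8·(-4) = 43/8
Best response: Pivot (43/8 is the largest).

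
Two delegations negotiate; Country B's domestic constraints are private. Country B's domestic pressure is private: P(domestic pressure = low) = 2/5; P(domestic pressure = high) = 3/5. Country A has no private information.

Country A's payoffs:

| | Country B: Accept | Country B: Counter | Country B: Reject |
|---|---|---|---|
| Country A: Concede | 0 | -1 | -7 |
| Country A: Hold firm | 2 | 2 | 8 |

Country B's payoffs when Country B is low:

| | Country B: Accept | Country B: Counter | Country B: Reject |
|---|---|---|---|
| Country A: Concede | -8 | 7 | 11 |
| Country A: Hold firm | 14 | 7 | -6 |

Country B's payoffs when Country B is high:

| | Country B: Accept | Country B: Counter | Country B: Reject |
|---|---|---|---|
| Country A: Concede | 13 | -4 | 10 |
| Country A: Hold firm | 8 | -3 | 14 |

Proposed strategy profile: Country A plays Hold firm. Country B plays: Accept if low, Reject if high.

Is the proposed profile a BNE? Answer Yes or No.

A profile is a BNE iff every type of every player is best-responding given beliefs about the other side.
Country A plays Hold firm: E[Hold firm] = 2/5·(2) + 3/5·(8) = 28/5; E[Concede] = -21/5. Best-responding. ✓
Country B (domestic pressure low), facing Hold firm: Accept gives 14, Counter gives 7, Reject gives -6. Proposed Accept is best. ✓
Country B (domestic pressure high), facing Hold firm: Accept gives 8, Counter gives -3, Reject gives 14. Proposed Reject is best. ✓

Yes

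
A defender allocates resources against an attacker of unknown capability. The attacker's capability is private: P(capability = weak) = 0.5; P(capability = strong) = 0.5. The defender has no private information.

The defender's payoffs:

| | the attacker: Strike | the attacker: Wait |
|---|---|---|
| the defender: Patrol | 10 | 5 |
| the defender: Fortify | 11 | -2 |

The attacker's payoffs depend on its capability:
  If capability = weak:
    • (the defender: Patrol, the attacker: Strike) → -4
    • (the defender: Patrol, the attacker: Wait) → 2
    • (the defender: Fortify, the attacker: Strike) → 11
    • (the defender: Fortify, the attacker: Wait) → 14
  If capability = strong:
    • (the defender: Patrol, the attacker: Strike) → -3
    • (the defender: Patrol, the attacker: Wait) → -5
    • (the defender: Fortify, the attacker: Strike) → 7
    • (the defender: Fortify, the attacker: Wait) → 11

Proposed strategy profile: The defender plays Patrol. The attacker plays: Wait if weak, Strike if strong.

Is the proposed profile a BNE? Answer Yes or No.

Yes

The defender plays Patrol: E[Patrol] = 0.5·(5) + 0.5·(10) = 7.5; E[Fortify] = 4.5. Best-responding. ✓
The attacker (capability weak), facing Patrol: Strike gives -4, Wait gives 2. Proposed Wait is best. ✓
The attacker (capability strong), facing Patrol: Strike gives -3, Wait gives -5. Proposed Strike is best. ✓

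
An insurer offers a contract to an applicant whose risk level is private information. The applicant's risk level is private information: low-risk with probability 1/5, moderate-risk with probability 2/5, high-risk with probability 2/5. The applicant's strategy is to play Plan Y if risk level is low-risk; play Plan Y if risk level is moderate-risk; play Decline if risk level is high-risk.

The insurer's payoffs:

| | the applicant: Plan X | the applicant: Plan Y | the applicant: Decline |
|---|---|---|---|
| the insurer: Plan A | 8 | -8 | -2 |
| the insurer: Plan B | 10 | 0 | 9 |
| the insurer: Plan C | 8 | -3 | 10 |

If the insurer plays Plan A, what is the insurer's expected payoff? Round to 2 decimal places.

Take the expectation over the applicant's risk level, weighting each type's action by its prior probability.
E[Plan A] = 1/5·(-8) + 2/5·(-8) + 2/5·(-2) = (-8/5) + (-16/5) + (-4/5) = -28/5

-5.60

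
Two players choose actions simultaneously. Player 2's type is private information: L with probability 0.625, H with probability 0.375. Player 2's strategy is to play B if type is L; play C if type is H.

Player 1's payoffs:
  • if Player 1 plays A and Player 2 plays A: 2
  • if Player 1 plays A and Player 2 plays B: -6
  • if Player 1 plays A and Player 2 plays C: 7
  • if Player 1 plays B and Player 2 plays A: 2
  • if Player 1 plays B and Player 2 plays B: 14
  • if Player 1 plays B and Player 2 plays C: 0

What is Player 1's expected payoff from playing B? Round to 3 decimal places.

E[B] = 0.625·14 + 0.375·0 = 8.75 + 0 = 8.75

8.750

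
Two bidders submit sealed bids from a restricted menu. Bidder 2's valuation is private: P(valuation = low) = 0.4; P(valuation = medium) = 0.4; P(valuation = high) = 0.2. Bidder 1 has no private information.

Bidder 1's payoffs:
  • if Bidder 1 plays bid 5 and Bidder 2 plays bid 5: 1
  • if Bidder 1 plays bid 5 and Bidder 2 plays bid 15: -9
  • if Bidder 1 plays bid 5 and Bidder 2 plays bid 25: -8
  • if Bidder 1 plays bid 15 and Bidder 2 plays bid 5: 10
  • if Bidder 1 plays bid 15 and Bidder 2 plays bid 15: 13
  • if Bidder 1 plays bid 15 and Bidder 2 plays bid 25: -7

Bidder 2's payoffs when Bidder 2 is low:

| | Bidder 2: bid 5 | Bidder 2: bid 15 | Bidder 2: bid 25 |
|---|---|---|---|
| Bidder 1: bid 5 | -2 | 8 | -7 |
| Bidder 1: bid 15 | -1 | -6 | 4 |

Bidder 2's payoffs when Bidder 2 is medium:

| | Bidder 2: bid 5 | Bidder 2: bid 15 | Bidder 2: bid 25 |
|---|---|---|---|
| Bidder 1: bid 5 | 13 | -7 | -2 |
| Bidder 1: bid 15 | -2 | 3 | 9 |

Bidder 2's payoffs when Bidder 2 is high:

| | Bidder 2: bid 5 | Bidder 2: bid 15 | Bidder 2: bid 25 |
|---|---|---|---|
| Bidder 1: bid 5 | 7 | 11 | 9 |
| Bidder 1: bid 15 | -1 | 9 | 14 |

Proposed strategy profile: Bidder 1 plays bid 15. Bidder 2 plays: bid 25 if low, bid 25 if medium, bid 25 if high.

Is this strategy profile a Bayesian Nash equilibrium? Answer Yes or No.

Bidder 1 plays bid 15: E[bid 15] = 0.4·(-7) + 0.4·(-7) + 0.2·(-7) = -7; E[bid 5] = -8. Best-responding. ✓
Bidder 2 (valuation low), facing bid 15: bid 5 gives -1, bid 15 gives -6, bid 25 gives 4. Proposed bid 25 is best. ✓
Bidder 2 (valuation medium), facing bid 15: bid 5 gives -2, bid 15 gives 3, bid 25 gives 9. Proposed bid 25 is best. ✓
Bidder 2 (valuation high), facing bid 15: bid 5 gives -1, bid 15 gives 9, bid 25 gives 14. Proposed bid 25 is best. ✓

Yes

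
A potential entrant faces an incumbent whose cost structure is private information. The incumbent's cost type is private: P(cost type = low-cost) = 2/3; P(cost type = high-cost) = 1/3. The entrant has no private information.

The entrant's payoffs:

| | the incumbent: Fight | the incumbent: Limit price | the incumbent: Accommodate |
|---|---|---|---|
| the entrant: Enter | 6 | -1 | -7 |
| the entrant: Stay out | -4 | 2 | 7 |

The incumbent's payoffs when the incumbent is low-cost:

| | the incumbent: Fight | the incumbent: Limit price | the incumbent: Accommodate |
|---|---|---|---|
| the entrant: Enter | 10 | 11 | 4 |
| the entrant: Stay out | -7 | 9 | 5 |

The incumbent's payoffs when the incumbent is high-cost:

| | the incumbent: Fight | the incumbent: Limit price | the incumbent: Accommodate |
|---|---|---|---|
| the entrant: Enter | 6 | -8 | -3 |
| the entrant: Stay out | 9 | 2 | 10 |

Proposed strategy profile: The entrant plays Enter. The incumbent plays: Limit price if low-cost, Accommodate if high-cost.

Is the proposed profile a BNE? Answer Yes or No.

No

The entrant plays Enter: E[Enter] = 2/3·(-1) + 1/3·(-7) = -3; E[Stay out] = 11/3. Not best-responding. ✗
The incumbent (cost type low-cost), facing Enter: Fight gives 10, Limit price gives 11, Accommodate gives 4. Proposed Limit price is best. ✓
The incumbent (cost type high-cost), facing Enter: Fight gives 6, Limit price gives -8, Accommodate gives -3. Proposed Accommodate is not best — profitable deviation exists. ✗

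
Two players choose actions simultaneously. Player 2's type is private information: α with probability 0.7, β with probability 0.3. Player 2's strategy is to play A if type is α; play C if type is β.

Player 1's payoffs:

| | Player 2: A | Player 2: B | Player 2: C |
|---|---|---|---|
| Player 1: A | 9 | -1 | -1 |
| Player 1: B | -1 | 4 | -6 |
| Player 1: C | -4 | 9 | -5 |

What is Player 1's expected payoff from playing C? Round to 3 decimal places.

-4.300

Take the expectation over Player 2's type, weighting each type's action by its prior probability.
E[C] = 0.7·(-4) + 0.3·(-5) = (-2.8) + (-1.5) = -4.3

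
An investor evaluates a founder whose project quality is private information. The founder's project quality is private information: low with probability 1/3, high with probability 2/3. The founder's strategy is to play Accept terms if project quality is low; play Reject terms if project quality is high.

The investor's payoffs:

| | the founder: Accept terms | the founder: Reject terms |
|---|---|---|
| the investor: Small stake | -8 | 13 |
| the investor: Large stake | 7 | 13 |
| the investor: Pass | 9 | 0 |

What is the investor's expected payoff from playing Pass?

3

E[Pass] = 1/3·9 + 2/3·0 = 3 + 0 = 3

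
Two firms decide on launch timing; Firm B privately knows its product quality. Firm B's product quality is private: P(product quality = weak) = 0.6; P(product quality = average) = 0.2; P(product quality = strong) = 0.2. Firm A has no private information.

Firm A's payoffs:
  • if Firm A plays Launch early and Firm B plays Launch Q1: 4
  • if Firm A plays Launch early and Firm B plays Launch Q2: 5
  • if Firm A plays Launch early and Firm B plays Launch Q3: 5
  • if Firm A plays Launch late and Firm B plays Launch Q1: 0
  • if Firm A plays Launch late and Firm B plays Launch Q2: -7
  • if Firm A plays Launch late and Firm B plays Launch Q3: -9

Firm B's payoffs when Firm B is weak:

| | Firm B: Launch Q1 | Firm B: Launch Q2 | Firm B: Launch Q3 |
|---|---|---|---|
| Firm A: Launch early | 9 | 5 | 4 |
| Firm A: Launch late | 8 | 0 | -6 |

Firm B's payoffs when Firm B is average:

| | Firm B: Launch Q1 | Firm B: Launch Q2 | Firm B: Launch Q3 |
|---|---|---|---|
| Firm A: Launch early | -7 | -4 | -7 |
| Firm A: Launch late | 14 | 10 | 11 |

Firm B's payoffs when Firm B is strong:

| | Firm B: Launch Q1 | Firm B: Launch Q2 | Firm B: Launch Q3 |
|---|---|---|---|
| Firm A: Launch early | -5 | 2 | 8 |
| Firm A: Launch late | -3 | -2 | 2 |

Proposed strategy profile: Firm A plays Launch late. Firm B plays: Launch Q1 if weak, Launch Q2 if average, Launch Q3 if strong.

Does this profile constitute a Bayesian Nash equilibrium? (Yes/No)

No

A profile is a BNE iff every type of every player is best-responding given beliefs about the other side.
Firm A plays Launch late: E[Launch late] = 0.6·(0) + 0.2·(-7) + 0.2·(-9) = -3.2; E[Launch early] = 4.4. Not best-responding. ✗
Firm B (product quality weak), facing Launch late: Launch Q1 gives 8, Launch Q2 gives 0, Launch Q3 gives -6. Proposed Launch Q1 is best. ✓
Firm B (product quality average), facing Launch late: Launch Q1 gives 14, Launch Q2 gives 10, Launch Q3 gives 11. Proposed Launch Q2 is not best — profitable deviation exists. ✗
Firm B (product quality strong), facing Launch late: Launch Q1 gives -3, Launch Q2 gives -2, Launch Q3 gives 2. Proposed Launch Q3 is best. ✓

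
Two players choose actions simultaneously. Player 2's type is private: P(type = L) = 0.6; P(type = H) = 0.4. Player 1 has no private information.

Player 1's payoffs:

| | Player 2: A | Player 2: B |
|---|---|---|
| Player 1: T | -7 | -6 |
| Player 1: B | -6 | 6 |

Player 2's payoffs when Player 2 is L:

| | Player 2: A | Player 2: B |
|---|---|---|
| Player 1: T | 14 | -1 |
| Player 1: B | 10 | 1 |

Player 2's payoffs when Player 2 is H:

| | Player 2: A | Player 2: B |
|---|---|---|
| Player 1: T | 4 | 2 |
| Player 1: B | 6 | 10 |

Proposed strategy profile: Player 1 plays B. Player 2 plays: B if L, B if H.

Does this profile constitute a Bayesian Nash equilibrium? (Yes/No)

Player 1 plays B: E[B] = 0.6·(6) + 0.4·(6) = 6; E[T] = -6. Best-responding. ✓
Player 2 (type L), facing B: A gives 10, B gives 1. Proposed B is not best — profitable deviation exists. ✗
Player 2 (type H), facing B: A gives 6, B gives 10. Proposed B is best. ✓

No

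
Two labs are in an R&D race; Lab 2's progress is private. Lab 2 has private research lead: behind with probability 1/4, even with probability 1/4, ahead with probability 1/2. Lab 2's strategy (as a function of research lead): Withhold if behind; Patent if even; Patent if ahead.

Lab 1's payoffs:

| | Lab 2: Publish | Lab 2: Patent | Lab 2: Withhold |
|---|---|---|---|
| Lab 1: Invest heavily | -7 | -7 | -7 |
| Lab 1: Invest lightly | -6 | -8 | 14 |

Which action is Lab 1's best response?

Invest lightly

E[Invest heavily] = 1/4·(-7) + 1/4·(-7) + 1/2·(-7) = -7
E[Invest lightly] = 1/4·(14) + 1/4·(-8) + 1/2·(-8) = -5/2
Best response: Invest lightly (-5/2 is the largest).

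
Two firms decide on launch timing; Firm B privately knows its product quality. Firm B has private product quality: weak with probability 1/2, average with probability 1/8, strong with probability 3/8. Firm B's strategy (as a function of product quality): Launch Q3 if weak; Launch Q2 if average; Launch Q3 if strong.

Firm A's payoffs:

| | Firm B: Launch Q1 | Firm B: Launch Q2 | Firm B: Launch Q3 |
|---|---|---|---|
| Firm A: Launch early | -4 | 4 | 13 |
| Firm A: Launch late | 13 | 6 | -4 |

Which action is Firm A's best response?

E[Launch early] = 1/2·(13) + 1/8·(4) + 3/8·(13) = 95/8
E[Launch late] = 1/2·(-4) + 1/8·(6) + 3/8·(-4) = -11/4
Best response: Launch early (95/8 is the largest).

Launch early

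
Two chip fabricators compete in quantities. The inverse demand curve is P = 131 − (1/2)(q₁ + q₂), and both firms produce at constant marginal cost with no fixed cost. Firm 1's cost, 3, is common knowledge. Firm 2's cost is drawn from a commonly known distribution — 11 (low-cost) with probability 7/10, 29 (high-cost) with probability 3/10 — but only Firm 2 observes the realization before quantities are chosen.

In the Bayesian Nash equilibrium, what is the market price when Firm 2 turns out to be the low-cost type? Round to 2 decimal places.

47.43

Type-c best response for Firm 2: q₂(c) = (131 − c) − q₁/2.
Firm 1 maximizes expected profit; its first-order condition is 131 − q₁ − (1/2)E[q₂] − 3 = 0.
Substituting E[q₂] and solving: E[c₂] = 16.4, so q₁ = (131 − 2·3 + 16.4)/(3/2) = 94.2667.
q₂(low-cost) = 72.8667, so P = 131 − (1/2)·(94.2667 + 72.8667) = 47.4333.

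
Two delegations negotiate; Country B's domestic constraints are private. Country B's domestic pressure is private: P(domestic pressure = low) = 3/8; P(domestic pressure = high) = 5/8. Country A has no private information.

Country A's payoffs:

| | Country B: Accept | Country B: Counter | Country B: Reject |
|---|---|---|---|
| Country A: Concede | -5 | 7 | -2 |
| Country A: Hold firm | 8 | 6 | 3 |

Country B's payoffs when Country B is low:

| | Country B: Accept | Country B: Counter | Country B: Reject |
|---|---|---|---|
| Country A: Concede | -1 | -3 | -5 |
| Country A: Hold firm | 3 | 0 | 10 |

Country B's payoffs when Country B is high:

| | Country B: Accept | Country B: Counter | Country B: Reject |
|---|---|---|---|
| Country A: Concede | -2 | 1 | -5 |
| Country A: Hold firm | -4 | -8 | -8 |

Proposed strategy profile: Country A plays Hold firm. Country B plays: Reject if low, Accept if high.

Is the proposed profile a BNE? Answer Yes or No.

Country A plays Hold firm: E[Hold firm] = 3/8·(3) + 5/8·(8) = 49/8; E[Concede] = -31/8. Best-responding. ✓
Country B (domestic pressure low), facing Hold firm: Accept gives 3, Counter gives 0, Reject gives 10. Proposed Reject is best. ✓
Country B (domestic pressure high), facing Hold firm: Accept gives -4, Counter gives -8, Reject gives -8. Proposed Accept is best. ✓

Yes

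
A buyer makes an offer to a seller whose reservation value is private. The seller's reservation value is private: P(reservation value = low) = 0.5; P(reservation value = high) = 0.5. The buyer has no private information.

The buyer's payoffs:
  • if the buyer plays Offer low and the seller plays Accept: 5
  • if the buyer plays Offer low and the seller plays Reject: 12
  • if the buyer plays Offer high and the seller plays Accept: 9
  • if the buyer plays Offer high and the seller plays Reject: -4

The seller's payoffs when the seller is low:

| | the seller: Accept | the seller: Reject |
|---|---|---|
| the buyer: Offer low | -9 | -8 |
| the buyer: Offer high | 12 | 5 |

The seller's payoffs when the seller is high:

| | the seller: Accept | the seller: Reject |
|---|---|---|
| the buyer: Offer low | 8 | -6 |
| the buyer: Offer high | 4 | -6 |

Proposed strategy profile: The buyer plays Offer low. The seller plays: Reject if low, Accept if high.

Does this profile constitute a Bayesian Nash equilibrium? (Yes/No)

The buyer plays Offer low: E[Offer low] = 0.5·(12) + 0.5·(5) = 8.5; E[Offer high] = 2.5. Best-responding. ✓
The seller (reservation value low), facing Offer low: Accept gives -9, Reject gives -8. Proposed Reject is best. ✓
The seller (reservation value high), facing Offer low: Accept gives 8, Reject gives -6. Proposed Accept is best. ✓

Yes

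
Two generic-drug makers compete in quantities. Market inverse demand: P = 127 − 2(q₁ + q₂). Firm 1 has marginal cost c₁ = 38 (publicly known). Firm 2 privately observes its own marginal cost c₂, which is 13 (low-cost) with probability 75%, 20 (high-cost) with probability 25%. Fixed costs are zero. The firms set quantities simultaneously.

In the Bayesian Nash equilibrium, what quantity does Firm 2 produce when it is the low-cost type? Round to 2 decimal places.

23.02

Type-c best response for Firm 2: q₂(c) = (127 − c)/4 − q₁/2.
Firm 1 maximizes expected profit; its first-order condition is 127 − 4q₁ − 2E[q₂] − 38 = 0.
Substituting E[q₂] and solving: E[c₂] = 14.75, so q₁ = (127 − 2·38 + 14.75)/6 = 10.9583.
q₂(low-cost) = (127 − 13 − 2·10.9583)/4 = 23.0208.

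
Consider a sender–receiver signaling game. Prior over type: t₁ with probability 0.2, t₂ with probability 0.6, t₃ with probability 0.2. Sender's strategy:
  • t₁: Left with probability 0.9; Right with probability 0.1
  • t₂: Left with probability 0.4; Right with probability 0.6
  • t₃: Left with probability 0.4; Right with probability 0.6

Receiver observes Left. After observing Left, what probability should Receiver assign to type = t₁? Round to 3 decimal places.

0.360

P(Left) = 0.2·0.9 + 0.6·0.4 + 0.2·0.4 = 0.5
P(t₁ | Left) = (0.2·0.9) / 0.5 = 0.18 / 0.5 = 0.36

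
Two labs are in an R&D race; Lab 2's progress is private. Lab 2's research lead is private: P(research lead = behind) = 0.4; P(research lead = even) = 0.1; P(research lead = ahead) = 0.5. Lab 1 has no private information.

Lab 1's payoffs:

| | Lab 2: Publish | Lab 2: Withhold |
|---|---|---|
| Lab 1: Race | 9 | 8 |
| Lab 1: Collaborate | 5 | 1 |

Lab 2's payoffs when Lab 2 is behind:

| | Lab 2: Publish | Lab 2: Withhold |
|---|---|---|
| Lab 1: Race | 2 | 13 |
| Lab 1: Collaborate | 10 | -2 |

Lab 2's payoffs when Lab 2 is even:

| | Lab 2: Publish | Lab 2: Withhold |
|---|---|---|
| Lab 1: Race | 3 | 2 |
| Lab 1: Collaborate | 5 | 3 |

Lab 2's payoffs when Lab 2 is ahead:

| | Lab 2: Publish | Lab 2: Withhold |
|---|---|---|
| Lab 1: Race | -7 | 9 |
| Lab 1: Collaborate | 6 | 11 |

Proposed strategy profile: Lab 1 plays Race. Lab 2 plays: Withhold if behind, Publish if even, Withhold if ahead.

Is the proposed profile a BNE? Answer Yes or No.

Lab 1 plays Race: E[Race] = 0.4·(8) + 0.1·(9) + 0.5·(8) = 8.1; E[Collaborate] = 1.4. Best-responding. ✓
Lab 2 (research lead behind), facing Race: Publish gives 2, Withhold gives 13. Proposed Withhold is best. ✓
Lab 2 (research lead even), facing Race: Publish gives 3, Withhold gives 2. Proposed Publish is best. ✓
Lab 2 (research lead ahead), facing Race: Publish gives -7, Withhold gives 9. Proposed Withhold is best. ✓

Yes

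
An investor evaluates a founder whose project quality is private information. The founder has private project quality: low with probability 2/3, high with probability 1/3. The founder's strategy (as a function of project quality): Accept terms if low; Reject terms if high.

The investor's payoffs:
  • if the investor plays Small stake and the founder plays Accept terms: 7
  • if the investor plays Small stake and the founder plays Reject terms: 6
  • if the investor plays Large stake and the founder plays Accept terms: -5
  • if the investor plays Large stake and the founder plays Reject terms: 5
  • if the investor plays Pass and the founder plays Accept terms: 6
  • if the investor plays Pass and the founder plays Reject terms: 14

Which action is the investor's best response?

E[Small stake] = 2/3·(7) + 1/3·(6) = 20/3
E[Large stake] = 2/3·(-5) + 1/3·(5) = -5/3
E[Pass] = 2/3·(6) + 1/3·(14) = 26/3
Best response: Pass (26/3 is the largest).

Pass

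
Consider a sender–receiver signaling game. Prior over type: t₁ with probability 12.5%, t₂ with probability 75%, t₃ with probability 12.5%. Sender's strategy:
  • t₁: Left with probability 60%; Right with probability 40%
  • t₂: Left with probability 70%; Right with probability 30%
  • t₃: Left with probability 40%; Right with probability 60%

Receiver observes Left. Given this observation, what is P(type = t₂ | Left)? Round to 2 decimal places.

Apply Bayes' rule using the sender's strategy as the likelihood.
P(Left) = 0.125·0.6 + 0.75·0.7 + 0.125·0.4 = 0.65
P(t₂ | Left) = (0.75·0.7) / 0.65 = 0.525 / 0.65 = 0.807692

0.81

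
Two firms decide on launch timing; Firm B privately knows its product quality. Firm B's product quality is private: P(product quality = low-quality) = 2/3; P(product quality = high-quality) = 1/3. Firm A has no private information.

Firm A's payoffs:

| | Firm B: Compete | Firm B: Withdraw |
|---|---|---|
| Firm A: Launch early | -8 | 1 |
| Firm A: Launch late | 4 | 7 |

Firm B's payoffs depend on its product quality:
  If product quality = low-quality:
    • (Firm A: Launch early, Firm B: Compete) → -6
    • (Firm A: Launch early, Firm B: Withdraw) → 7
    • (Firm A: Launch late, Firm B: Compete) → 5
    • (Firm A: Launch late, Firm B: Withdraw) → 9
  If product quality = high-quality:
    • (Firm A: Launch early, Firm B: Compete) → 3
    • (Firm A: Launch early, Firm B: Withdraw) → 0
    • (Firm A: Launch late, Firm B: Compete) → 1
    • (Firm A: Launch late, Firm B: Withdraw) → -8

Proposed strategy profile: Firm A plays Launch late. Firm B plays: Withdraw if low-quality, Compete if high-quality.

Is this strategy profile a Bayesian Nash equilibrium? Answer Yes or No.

A profile is a BNE iff every type of every player is best-responding given beliefs about the other side.
Firm A plays Launch late: E[Launch late] = 2/3·(7) + 1/3·(4) = 6; E[Launch early] = -2. Best-responding. ✓
Firm B (product quality low-quality), facing Launch late: Compete gives 5, Withdraw gives 9. Proposed Withdraw is best. ✓
Firm B (product quality high-quality), facing Launch late: Compete gives 1, Withdraw gives -8. Proposed Compete is best. ✓

Yes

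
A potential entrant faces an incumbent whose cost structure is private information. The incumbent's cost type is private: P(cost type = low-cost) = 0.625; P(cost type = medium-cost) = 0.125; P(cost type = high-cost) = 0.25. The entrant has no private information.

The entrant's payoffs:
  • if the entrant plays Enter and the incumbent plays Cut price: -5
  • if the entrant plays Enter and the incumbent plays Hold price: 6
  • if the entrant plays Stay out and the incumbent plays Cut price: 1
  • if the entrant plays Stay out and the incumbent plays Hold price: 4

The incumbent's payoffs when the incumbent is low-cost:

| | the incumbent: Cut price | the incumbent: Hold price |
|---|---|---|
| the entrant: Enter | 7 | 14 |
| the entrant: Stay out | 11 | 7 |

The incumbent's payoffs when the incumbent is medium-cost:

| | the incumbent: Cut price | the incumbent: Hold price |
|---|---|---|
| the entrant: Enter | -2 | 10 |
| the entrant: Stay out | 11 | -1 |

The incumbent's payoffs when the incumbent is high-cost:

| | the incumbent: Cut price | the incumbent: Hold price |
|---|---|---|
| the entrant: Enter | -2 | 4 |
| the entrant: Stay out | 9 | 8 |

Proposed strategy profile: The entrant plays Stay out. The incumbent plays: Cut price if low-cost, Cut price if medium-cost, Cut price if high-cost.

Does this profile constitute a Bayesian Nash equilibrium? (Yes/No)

A profile is a BNE iff every type of every player is best-responding given beliefs about the other side.
The entrant plays Stay out: E[Stay out] = 0.625·(1) + 0.125·(1) + 0.25·(1) = 1; E[Enter] = -5. Best-responding. ✓
The incumbent (cost type low-cost), facing Stay out: Cut price gives 11, Hold price gives 7. Proposed Cut price is best. ✓
The incumbent (cost type medium-cost), facing Stay out: Cut price gives 11, Hold price gives -1. Proposed Cut price is best. ✓
The incumbent (cost type high-cost), facing Stay out: Cut price gives 9, Hold price gives 8. Proposed Cut price is best. ✓

Yes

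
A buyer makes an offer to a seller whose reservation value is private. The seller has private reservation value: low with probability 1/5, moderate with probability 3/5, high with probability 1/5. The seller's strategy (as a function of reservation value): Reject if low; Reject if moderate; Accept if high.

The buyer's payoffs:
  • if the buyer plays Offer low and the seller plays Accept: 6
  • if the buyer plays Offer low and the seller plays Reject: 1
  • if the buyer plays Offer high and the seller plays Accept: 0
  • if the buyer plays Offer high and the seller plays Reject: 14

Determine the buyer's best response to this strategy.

Offer high

E[Offer low] = 1/5·(1) + 3/5·(1) + 1/5·(6) = 2
E[Offer high] = 1/5·(14) + 3/5·(14) + 1/5·(0) = 56/5
Best response: Offer high (56/5 is the largest).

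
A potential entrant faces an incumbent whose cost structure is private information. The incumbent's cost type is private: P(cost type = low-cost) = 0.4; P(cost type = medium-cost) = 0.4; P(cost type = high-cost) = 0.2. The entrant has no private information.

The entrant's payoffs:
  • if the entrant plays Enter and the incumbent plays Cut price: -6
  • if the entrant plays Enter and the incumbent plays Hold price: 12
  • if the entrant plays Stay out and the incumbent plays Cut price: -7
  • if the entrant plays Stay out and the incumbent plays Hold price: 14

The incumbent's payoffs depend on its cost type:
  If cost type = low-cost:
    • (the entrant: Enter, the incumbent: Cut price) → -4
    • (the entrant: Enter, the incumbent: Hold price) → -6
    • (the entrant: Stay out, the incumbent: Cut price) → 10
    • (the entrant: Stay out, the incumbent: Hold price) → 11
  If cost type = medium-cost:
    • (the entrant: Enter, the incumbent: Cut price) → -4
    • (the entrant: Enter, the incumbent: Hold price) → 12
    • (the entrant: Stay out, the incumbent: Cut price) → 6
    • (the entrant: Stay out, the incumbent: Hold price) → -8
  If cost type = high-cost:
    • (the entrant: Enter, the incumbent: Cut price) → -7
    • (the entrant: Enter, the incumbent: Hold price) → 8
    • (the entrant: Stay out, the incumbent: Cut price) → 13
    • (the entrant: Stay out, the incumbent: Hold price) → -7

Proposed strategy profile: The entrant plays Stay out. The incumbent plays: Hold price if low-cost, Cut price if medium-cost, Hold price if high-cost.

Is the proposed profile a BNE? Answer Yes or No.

No

The entrant plays Stay out: E[Stay out] = 0.4·(14) + 0.4·(-7) + 0.2·(14) = 5.6; E[Enter] = 4.8. Best-responding. ✓
The incumbent (cost type low-cost), facing Stay out: Cut price gives 10, Hold price gives 11. Proposed Hold price is best. ✓
The incumbent (cost type medium-cost), facing Stay out: Cut price gives 6, Hold price gives -8. Proposed Cut price is best. ✓
The incumbent (cost type high-cost), facing Stay out: Cut price gives 13, Hold price gives -7. Proposed Hold price is not best — profitable deviation exists. ✗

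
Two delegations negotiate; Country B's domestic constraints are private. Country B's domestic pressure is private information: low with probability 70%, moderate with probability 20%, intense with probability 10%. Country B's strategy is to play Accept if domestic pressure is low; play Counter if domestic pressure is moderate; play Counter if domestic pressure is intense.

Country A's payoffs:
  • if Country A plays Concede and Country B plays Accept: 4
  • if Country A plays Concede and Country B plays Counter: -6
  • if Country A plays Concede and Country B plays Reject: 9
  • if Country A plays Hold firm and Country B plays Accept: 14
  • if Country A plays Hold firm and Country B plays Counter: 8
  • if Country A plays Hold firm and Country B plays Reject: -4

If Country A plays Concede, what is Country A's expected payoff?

1

Take the expectation over Country B's domestic pressure, weighting each type's action by its prior probability.
E[Concede] = 0.7·4 + 0.2·(-6) + 0.1·(-6) = 2.8 + (-1.2) + (-0.6) = 1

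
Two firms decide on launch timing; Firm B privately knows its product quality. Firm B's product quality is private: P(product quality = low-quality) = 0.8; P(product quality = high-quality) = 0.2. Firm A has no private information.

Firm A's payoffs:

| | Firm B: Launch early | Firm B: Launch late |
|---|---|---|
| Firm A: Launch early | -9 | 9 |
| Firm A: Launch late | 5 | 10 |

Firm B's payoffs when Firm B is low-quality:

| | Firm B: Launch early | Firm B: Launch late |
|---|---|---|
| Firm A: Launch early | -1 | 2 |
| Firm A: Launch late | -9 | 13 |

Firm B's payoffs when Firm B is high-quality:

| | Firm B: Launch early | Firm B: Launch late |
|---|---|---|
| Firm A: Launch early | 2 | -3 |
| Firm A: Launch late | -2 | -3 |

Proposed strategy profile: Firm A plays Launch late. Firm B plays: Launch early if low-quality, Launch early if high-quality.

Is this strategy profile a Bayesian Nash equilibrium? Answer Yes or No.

Firm A plays Launch late: E[Launch late] = 0.8·(5) + 0.2·(5) = 5; E[Launch early] = -9. Best-responding. ✓
Firm B (product quality low-quality), facing Launch late: Launch early gives -9, Launch late gives 13. Proposed Launch early is not best — profitable deviation exists. ✗
Firm B (product quality high-quality), facing Launch late: Launch early gives -2, Launch late gives -3. Proposed Launch early is best. ✓

No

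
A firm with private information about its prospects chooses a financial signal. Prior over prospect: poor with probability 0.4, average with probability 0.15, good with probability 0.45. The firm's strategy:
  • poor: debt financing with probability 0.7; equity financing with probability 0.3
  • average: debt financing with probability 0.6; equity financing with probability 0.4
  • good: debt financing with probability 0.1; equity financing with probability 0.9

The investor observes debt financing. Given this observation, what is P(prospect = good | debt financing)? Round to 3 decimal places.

P(debt financing) = 0.4·0.7 + 0.15·0.6 + 0.45·0.1 = 0.415
P(good | debt financing) = (0.45·0.1) / 0.415 = 0.045 / 0.415 = 0.108434

0.108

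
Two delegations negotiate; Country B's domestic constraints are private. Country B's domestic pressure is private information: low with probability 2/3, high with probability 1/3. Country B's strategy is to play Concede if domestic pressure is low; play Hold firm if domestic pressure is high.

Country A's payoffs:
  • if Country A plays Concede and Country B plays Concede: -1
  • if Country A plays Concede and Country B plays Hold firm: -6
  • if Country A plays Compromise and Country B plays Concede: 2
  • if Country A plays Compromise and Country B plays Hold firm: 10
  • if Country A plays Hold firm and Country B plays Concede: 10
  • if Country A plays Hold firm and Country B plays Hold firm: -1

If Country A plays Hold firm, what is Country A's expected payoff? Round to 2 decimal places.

6.33

E[Hold firm] = 2/3·10 + 1/3·(-1) = 20/3 + (-1/3) = 19/3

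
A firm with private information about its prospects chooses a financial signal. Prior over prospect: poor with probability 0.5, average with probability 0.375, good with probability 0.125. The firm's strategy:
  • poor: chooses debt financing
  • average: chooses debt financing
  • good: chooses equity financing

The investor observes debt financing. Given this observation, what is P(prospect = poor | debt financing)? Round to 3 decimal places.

P(debt financing) = 0.5·1 + 0.375·1 + 0.125·0 = 0.875
P(poor | debt financing) = (0.5·1) / 0.875 = 0.5 / 0.875 = 0.571429

0.571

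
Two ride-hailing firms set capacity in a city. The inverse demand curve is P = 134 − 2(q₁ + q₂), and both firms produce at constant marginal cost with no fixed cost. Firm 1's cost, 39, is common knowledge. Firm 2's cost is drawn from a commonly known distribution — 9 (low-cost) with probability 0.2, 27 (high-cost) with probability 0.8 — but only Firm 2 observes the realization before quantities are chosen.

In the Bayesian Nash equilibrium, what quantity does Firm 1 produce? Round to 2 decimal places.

13.23

Type-c best response for Firm 2: q₂(c) = (134 − c)/4 − q₁/2.
Firm 1 maximizes expected profit; its first-order condition is 134 − 4q₁ − 2E[q₂] − 39 = 0.
Substituting E[q₂] and solving: E[c₂] = 23.4, so q₁ = (134 − 2·39 + 23.4)/6 = 13.2333.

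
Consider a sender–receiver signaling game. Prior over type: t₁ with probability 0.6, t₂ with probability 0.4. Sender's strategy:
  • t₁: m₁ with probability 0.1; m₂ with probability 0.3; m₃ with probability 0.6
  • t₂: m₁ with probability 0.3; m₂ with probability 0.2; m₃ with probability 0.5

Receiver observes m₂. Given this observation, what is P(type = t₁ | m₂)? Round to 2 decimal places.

P(m₂) = 0.6·0.3 + 0.4·0.2 = 0.26
P(t₁ | m₂) = (0.6·0.3) / 0.26 = 0.18 / 0.26 = 0.692308

0.69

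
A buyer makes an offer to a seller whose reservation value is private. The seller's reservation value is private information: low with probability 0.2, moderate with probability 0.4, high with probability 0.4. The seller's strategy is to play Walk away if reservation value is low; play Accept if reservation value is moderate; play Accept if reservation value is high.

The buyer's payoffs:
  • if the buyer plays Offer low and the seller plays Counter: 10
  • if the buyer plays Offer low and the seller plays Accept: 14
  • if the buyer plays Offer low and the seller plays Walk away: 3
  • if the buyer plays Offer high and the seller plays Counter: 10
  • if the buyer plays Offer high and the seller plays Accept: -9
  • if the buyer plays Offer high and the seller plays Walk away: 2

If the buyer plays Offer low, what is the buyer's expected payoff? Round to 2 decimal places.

11.80

E[Offer low] = 0.2·3 + 0.4·14 + 0.4·14 = 0.6 + 5.6 + 5.6 = 11.8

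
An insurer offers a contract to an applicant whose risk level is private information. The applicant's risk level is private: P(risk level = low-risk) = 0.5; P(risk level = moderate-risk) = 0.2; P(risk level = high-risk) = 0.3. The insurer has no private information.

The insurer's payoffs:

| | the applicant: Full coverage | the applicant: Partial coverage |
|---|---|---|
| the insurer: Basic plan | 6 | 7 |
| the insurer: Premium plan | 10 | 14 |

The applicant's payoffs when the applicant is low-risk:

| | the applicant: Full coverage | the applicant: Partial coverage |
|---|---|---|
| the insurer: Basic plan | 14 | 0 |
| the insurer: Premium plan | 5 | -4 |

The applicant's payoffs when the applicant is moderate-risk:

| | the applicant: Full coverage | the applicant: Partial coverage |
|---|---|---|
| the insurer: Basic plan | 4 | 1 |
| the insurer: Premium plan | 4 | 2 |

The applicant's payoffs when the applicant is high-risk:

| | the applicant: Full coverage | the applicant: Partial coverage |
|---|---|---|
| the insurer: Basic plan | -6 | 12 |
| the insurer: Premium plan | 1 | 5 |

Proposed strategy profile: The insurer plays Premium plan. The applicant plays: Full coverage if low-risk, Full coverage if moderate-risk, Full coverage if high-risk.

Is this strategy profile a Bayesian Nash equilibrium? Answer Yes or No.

No

A profile is a BNE iff every type of every player is best-responding given beliefs about the other side.
The insurer plays Premium plan: E[Premium plan] = 0.5·(10) + 0.2·(10) + 0.3·(10) = 10; E[Basic plan] = 6. Best-responding. ✓
The applicant (risk level low-risk), facing Premium plan: Full coverage gives 5, Partial coverage gives -4. Proposed Full coverage is best. ✓
The applicant (risk level moderate-risk), facing Premium plan: Full coverage gives 4, Partial coverage gives 2. Proposed Full coverage is best. ✓
The applicant (risk level high-risk), facing Premium plan: Full coverage gives 1, Partial coverage gives 5. Proposed Full coverage is not best — profitable deviation exists. ✗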